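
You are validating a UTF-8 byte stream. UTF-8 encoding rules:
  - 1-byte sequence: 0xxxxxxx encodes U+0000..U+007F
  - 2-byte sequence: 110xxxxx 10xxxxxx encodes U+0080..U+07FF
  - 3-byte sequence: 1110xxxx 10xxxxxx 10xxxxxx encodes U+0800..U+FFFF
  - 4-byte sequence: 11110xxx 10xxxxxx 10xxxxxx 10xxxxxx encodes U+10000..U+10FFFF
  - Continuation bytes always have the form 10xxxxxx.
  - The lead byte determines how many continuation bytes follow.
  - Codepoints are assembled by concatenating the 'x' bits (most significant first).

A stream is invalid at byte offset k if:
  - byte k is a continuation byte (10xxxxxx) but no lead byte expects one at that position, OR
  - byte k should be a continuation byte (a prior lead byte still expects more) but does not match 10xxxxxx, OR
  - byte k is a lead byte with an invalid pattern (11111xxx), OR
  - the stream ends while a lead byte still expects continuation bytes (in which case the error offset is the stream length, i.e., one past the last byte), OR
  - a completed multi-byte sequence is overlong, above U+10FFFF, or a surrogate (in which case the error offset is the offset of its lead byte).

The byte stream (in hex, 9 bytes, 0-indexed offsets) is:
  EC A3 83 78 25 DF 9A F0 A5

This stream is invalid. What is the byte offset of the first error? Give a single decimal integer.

Answer: 9

Derivation:
Byte[0]=EC: 3-byte lead, need 2 cont bytes. acc=0xC
Byte[1]=A3: continuation. acc=(acc<<6)|0x23=0x323
Byte[2]=83: continuation. acc=(acc<<6)|0x03=0xC8C3
Completed: cp=U+C8C3 (starts at byte 0)
Byte[3]=78: 1-byte ASCII. cp=U+0078
Byte[4]=25: 1-byte ASCII. cp=U+0025
Byte[5]=DF: 2-byte lead, need 1 cont bytes. acc=0x1F
Byte[6]=9A: continuation. acc=(acc<<6)|0x1A=0x7DA
Completed: cp=U+07DA (starts at byte 5)
Byte[7]=F0: 4-byte lead, need 3 cont bytes. acc=0x0
Byte[8]=A5: continuation. acc=(acc<<6)|0x25=0x25
Byte[9]: stream ended, expected continuation. INVALID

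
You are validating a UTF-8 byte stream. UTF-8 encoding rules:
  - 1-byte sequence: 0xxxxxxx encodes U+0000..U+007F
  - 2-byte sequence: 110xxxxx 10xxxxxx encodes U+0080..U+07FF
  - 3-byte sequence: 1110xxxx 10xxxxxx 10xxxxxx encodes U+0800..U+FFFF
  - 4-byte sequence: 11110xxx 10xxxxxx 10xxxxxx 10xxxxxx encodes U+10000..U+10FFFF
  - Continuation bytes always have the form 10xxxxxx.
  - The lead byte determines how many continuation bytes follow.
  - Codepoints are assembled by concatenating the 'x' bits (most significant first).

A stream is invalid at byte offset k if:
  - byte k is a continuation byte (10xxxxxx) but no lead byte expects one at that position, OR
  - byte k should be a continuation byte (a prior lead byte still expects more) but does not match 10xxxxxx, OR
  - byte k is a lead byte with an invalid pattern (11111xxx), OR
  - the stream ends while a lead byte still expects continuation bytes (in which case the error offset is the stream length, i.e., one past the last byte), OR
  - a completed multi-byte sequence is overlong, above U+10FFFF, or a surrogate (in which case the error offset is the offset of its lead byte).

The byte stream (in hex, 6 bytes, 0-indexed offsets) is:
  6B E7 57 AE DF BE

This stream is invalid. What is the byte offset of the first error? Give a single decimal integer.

Answer: 2

Derivation:
Byte[0]=6B: 1-byte ASCII. cp=U+006B
Byte[1]=E7: 3-byte lead, need 2 cont bytes. acc=0x7
Byte[2]=57: expected 10xxxxxx continuation. INVALID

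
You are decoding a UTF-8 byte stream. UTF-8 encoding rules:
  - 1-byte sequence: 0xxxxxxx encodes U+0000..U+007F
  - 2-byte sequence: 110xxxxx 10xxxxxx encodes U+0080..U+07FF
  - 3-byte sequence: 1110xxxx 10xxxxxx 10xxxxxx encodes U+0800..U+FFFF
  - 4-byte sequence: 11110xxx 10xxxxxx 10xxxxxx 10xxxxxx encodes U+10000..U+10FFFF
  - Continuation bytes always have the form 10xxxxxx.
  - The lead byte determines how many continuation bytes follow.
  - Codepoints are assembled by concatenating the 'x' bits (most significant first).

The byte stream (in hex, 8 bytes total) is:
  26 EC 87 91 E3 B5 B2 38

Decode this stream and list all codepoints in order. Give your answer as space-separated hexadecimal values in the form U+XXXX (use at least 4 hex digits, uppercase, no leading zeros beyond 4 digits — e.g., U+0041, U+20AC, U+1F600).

Byte[0]=26: 1-byte ASCII. cp=U+0026
Byte[1]=EC: 3-byte lead, need 2 cont bytes. acc=0xC
Byte[2]=87: continuation. acc=(acc<<6)|0x07=0x307
Byte[3]=91: continuation. acc=(acc<<6)|0x11=0xC1D1
Completed: cp=U+C1D1 (starts at byte 1)
Byte[4]=E3: 3-byte lead, need 2 cont bytes. acc=0x3
Byte[5]=B5: continuation. acc=(acc<<6)|0x35=0xF5
Byte[6]=B2: continuation. acc=(acc<<6)|0x32=0x3D72
Completed: cp=U+3D72 (starts at byte 4)
Byte[7]=38: 1-byte ASCII. cp=U+0038

Answer: U+0026 U+C1D1 U+3D72 U+0038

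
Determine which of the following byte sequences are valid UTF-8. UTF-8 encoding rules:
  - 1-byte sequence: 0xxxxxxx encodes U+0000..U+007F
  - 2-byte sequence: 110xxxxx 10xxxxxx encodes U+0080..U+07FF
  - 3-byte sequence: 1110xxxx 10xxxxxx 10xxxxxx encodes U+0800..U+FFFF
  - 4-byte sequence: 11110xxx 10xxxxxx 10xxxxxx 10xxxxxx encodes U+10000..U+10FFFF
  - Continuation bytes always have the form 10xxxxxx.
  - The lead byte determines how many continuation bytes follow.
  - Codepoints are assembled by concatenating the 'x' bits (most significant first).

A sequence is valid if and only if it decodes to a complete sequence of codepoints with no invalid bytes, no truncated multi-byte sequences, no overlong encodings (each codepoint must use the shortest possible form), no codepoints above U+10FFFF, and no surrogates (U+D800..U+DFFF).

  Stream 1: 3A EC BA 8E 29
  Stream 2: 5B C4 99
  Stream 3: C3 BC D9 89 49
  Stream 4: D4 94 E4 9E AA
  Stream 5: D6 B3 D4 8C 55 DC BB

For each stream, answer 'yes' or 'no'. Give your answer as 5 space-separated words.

Stream 1: decodes cleanly. VALID
Stream 2: decodes cleanly. VALID
Stream 3: decodes cleanly. VALID
Stream 4: decodes cleanly. VALID
Stream 5: decodes cleanly. VALID

Answer: yes yes yes yes yes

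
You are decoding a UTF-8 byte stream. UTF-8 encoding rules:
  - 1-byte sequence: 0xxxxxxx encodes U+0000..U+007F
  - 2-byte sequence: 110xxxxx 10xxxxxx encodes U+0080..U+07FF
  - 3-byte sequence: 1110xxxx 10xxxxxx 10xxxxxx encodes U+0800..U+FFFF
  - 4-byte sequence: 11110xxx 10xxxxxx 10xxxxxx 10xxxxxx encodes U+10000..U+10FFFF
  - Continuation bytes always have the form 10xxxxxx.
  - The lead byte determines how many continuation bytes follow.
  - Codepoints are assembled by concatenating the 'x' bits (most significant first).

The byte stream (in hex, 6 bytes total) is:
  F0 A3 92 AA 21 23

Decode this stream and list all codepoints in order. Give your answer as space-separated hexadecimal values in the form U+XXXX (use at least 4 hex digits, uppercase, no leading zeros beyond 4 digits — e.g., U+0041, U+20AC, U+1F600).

Answer: U+234AA U+0021 U+0023

Derivation:
Byte[0]=F0: 4-byte lead, need 3 cont bytes. acc=0x0
Byte[1]=A3: continuation. acc=(acc<<6)|0x23=0x23
Byte[2]=92: continuation. acc=(acc<<6)|0x12=0x8D2
Byte[3]=AA: continuation. acc=(acc<<6)|0x2A=0x234AA
Completed: cp=U+234AA (starts at byte 0)
Byte[4]=21: 1-byte ASCII. cp=U+0021
Byte[5]=23: 1-byte ASCII. cp=U+0023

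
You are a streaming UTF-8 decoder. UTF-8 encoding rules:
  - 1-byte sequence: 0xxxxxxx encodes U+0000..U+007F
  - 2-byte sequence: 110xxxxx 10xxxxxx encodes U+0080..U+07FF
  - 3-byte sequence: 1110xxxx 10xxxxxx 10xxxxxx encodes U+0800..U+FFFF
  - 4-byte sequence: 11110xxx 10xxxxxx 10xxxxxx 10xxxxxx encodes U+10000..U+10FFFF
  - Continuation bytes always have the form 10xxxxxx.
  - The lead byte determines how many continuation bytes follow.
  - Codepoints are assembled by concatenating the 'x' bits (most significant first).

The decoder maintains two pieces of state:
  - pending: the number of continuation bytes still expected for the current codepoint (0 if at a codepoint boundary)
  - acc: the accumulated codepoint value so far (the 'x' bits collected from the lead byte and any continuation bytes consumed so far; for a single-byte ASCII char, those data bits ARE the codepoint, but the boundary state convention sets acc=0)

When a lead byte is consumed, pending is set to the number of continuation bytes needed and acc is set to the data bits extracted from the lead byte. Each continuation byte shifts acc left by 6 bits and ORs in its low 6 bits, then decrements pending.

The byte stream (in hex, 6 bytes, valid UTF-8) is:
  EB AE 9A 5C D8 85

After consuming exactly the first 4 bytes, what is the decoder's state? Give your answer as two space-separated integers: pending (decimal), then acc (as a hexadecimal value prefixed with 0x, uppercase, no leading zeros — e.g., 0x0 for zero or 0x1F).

Byte[0]=EB: 3-byte lead. pending=2, acc=0xB
Byte[1]=AE: continuation. acc=(acc<<6)|0x2E=0x2EE, pending=1
Byte[2]=9A: continuation. acc=(acc<<6)|0x1A=0xBB9A, pending=0
Byte[3]=5C: 1-byte. pending=0, acc=0x0

Answer: 0 0x0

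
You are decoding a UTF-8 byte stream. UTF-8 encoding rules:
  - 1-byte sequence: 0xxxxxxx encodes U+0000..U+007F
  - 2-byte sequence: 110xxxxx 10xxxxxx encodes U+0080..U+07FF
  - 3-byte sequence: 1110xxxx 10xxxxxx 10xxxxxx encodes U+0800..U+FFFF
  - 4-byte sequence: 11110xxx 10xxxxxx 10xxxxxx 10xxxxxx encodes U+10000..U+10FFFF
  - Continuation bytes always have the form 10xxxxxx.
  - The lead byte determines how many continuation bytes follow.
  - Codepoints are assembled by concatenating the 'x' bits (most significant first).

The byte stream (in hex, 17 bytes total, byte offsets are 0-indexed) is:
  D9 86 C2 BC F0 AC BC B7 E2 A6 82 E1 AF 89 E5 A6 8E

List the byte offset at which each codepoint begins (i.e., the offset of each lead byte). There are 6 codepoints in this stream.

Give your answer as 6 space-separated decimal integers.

Answer: 0 2 4 8 11 14

Derivation:
Byte[0]=D9: 2-byte lead, need 1 cont bytes. acc=0x19
Byte[1]=86: continuation. acc=(acc<<6)|0x06=0x646
Completed: cp=U+0646 (starts at byte 0)
Byte[2]=C2: 2-byte lead, need 1 cont bytes. acc=0x2
Byte[3]=BC: continuation. acc=(acc<<6)|0x3C=0xBC
Completed: cp=U+00BC (starts at byte 2)
Byte[4]=F0: 4-byte lead, need 3 cont bytes. acc=0x0
Byte[5]=AC: continuation. acc=(acc<<6)|0x2C=0x2C
Byte[6]=BC: continuation. acc=(acc<<6)|0x3C=0xB3C
Byte[7]=B7: continuation. acc=(acc<<6)|0x37=0x2CF37
Completed: cp=U+2CF37 (starts at byte 4)
Byte[8]=E2: 3-byte lead, need 2 cont bytes. acc=0x2
Byte[9]=A6: continuation. acc=(acc<<6)|0x26=0xA6
Byte[10]=82: continuation. acc=(acc<<6)|0x02=0x2982
Completed: cp=U+2982 (starts at byte 8)
Byte[11]=E1: 3-byte lead, need 2 cont bytes. acc=0x1
Byte[12]=AF: continuation. acc=(acc<<6)|0x2F=0x6F
Byte[13]=89: continuation. acc=(acc<<6)|0x09=0x1BC9
Completed: cp=U+1BC9 (starts at byte 11)
Byte[14]=E5: 3-byte lead, need 2 cont bytes. acc=0x5
Byte[15]=A6: continuation. acc=(acc<<6)|0x26=0x166
Byte[16]=8E: continuation. acc=(acc<<6)|0x0E=0x598E
Completed: cp=U+598E (starts at byte 14)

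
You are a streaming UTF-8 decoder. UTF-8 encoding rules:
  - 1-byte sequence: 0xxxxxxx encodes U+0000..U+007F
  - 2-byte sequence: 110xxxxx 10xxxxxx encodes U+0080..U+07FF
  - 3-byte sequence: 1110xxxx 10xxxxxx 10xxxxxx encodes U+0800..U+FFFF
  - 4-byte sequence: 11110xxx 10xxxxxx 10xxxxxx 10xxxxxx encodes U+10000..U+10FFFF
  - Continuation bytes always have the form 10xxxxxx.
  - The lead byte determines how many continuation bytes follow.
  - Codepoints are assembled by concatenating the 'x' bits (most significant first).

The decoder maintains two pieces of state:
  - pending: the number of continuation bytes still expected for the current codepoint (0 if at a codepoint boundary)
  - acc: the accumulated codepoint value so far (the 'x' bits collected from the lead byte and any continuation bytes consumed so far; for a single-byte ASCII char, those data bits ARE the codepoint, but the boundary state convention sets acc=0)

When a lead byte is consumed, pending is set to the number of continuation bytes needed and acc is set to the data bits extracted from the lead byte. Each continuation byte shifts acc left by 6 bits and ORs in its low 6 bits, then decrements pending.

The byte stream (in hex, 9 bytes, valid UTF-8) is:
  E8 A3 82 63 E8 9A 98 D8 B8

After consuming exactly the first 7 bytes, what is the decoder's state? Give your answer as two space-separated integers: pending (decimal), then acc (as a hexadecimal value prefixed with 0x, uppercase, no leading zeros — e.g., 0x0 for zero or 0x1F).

Answer: 0 0x8698

Derivation:
Byte[0]=E8: 3-byte lead. pending=2, acc=0x8
Byte[1]=A3: continuation. acc=(acc<<6)|0x23=0x223, pending=1
Byte[2]=82: continuation. acc=(acc<<6)|0x02=0x88C2, pending=0
Byte[3]=63: 1-byte. pending=0, acc=0x0
Byte[4]=E8: 3-byte lead. pending=2, acc=0x8
Byte[5]=9A: continuation. acc=(acc<<6)|0x1A=0x21A, pending=1
Byte[6]=98: continuation. acc=(acc<<6)|0x18=0x8698, pending=0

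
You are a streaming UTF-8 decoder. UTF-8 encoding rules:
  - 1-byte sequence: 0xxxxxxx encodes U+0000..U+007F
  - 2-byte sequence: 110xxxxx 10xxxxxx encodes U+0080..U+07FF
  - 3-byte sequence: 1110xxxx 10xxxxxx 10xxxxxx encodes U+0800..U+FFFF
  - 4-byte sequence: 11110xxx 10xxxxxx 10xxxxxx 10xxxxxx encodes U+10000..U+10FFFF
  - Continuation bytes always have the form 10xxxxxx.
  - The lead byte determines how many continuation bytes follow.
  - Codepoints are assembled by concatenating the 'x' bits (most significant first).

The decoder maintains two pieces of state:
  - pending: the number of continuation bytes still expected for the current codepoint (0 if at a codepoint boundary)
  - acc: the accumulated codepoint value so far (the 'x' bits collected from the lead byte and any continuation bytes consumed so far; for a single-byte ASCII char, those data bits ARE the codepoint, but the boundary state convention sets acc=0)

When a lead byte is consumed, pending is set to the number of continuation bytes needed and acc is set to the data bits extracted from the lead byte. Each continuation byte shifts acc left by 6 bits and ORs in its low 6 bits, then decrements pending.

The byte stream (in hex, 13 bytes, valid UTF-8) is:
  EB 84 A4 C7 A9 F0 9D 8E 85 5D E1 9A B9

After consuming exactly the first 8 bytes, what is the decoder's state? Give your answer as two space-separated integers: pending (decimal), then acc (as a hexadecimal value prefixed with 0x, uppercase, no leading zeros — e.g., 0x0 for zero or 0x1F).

Answer: 1 0x74E

Derivation:
Byte[0]=EB: 3-byte lead. pending=2, acc=0xB
Byte[1]=84: continuation. acc=(acc<<6)|0x04=0x2C4, pending=1
Byte[2]=A4: continuation. acc=(acc<<6)|0x24=0xB124, pending=0
Byte[3]=C7: 2-byte lead. pending=1, acc=0x7
Byte[4]=A9: continuation. acc=(acc<<6)|0x29=0x1E9, pending=0
Byte[5]=F0: 4-byte lead. pending=3, acc=0x0
Byte[6]=9D: continuation. acc=(acc<<6)|0x1D=0x1D, pending=2
Byte[7]=8E: continuation. acc=(acc<<6)|0x0E=0x74E, pending=1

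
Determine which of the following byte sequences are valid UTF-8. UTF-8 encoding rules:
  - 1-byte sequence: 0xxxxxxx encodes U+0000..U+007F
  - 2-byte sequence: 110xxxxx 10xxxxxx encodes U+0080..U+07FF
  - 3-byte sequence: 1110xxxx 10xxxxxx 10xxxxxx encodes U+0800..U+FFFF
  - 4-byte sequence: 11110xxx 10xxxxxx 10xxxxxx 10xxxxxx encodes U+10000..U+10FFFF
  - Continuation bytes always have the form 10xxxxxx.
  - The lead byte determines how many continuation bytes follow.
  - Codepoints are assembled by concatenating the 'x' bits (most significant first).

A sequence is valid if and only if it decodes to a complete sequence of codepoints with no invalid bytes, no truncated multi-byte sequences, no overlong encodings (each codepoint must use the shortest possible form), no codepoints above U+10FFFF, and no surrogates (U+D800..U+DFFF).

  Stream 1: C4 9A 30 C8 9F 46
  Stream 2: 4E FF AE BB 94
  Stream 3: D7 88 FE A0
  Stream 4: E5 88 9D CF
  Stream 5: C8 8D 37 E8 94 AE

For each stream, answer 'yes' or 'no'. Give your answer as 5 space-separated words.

Answer: yes no no no yes

Derivation:
Stream 1: decodes cleanly. VALID
Stream 2: error at byte offset 1. INVALID
Stream 3: error at byte offset 2. INVALID
Stream 4: error at byte offset 4. INVALID
Stream 5: decodes cleanly. VALID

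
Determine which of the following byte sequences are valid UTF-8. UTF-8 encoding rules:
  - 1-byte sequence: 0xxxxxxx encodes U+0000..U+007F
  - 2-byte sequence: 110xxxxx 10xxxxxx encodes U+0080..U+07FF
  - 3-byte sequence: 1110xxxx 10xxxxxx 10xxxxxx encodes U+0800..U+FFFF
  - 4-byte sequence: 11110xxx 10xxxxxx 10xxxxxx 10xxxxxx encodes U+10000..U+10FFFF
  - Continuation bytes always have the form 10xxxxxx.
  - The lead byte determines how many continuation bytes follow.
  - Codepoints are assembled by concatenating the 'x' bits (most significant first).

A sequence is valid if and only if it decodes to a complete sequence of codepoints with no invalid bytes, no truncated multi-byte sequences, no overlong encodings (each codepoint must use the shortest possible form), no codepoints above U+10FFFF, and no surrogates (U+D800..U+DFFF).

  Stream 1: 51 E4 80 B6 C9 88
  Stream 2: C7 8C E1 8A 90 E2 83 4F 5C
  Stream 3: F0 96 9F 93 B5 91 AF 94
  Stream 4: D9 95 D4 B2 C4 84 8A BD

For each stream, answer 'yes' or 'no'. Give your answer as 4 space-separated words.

Stream 1: decodes cleanly. VALID
Stream 2: error at byte offset 7. INVALID
Stream 3: error at byte offset 4. INVALID
Stream 4: error at byte offset 6. INVALID

Answer: yes no no no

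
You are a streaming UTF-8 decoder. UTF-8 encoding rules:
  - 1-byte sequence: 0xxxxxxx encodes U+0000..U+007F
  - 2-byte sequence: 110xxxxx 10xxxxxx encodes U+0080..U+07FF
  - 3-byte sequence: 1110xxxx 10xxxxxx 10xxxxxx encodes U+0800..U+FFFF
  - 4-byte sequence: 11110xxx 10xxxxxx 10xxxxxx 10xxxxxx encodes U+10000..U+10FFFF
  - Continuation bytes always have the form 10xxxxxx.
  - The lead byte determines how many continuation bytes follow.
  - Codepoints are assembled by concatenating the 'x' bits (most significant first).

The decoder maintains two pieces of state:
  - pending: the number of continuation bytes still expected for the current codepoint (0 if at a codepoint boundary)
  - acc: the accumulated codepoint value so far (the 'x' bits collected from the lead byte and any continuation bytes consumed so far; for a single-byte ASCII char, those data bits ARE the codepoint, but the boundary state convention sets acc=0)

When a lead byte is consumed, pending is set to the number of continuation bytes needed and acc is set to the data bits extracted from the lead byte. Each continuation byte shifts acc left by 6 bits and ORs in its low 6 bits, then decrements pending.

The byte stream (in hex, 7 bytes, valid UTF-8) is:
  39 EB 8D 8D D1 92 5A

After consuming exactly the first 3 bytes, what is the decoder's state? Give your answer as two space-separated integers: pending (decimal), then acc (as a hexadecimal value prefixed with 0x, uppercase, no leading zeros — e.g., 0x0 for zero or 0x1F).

Byte[0]=39: 1-byte. pending=0, acc=0x0
Byte[1]=EB: 3-byte lead. pending=2, acc=0xB
Byte[2]=8D: continuation. acc=(acc<<6)|0x0D=0x2CD, pending=1

Answer: 1 0x2CD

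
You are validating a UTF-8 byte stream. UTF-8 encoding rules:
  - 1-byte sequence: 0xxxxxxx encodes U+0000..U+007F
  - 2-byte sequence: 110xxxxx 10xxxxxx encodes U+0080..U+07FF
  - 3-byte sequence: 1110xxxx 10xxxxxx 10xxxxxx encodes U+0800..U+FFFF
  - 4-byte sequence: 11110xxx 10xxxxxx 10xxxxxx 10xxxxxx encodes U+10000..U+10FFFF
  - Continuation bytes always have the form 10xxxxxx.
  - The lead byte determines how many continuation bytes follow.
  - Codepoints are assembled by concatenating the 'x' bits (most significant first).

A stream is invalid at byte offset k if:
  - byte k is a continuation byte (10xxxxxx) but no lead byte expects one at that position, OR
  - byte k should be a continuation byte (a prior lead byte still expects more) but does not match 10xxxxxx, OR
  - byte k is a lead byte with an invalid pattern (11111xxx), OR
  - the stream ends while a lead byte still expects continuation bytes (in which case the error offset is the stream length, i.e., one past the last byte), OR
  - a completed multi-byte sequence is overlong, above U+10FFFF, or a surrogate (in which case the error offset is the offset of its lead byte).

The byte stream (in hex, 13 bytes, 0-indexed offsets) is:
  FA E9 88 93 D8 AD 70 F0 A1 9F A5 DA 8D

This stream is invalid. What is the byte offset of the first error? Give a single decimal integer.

Answer: 0

Derivation:
Byte[0]=FA: INVALID lead byte (not 0xxx/110x/1110/11110)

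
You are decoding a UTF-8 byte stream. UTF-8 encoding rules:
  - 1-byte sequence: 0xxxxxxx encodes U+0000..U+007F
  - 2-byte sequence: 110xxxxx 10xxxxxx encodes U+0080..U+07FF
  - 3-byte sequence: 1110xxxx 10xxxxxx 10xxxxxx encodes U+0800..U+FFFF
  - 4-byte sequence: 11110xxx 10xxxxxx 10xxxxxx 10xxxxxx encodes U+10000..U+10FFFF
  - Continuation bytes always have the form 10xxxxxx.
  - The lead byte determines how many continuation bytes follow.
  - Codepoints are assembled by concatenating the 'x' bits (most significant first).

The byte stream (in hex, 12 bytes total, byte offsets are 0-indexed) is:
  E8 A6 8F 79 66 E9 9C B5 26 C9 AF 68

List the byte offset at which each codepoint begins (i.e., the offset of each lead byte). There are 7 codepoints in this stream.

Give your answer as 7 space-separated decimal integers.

Byte[0]=E8: 3-byte lead, need 2 cont bytes. acc=0x8
Byte[1]=A6: continuation. acc=(acc<<6)|0x26=0x226
Byte[2]=8F: continuation. acc=(acc<<6)|0x0F=0x898F
Completed: cp=U+898F (starts at byte 0)
Byte[3]=79: 1-byte ASCII. cp=U+0079
Byte[4]=66: 1-byte ASCII. cp=U+0066
Byte[5]=E9: 3-byte lead, need 2 cont bytes. acc=0x9
Byte[6]=9C: continuation. acc=(acc<<6)|0x1C=0x25C
Byte[7]=B5: continuation. acc=(acc<<6)|0x35=0x9735
Completed: cp=U+9735 (starts at byte 5)
Byte[8]=26: 1-byte ASCII. cp=U+0026
Byte[9]=C9: 2-byte lead, need 1 cont bytes. acc=0x9
Byte[10]=AF: continuation. acc=(acc<<6)|0x2F=0x26F
Completed: cp=U+026F (starts at byte 9)
Byte[11]=68: 1-byte ASCII. cp=U+0068

Answer: 0 3 4 5 8 9 11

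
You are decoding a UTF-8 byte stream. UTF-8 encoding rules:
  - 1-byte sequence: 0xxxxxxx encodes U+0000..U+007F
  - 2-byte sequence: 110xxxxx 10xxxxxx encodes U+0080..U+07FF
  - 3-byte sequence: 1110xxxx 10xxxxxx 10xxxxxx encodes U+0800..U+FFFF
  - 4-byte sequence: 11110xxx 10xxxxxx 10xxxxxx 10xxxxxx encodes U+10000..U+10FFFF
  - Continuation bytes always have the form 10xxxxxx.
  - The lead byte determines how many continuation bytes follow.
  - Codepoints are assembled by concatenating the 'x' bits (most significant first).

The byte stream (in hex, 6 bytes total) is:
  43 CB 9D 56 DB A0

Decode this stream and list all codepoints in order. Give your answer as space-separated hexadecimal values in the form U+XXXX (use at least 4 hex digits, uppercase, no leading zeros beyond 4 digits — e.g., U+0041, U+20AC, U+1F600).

Answer: U+0043 U+02DD U+0056 U+06E0

Derivation:
Byte[0]=43: 1-byte ASCII. cp=U+0043
Byte[1]=CB: 2-byte lead, need 1 cont bytes. acc=0xB
Byte[2]=9D: continuation. acc=(acc<<6)|0x1D=0x2DD
Completed: cp=U+02DD (starts at byte 1)
Byte[3]=56: 1-byte ASCII. cp=U+0056
Byte[4]=DB: 2-byte lead, need 1 cont bytes. acc=0x1B
Byte[5]=A0: continuation. acc=(acc<<6)|0x20=0x6E0
Completed: cp=U+06E0 (starts at byte 4)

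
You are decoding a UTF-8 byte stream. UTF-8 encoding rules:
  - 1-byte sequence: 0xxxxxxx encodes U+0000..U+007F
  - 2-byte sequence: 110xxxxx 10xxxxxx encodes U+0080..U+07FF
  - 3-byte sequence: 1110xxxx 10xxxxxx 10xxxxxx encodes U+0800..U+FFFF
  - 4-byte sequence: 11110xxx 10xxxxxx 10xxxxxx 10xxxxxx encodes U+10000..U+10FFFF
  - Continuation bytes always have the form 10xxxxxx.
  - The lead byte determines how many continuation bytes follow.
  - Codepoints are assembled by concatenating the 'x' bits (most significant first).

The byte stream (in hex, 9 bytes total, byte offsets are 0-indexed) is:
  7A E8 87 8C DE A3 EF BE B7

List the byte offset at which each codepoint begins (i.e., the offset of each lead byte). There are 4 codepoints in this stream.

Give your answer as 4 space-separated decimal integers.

Byte[0]=7A: 1-byte ASCII. cp=U+007A
Byte[1]=E8: 3-byte lead, need 2 cont bytes. acc=0x8
Byte[2]=87: continuation. acc=(acc<<6)|0x07=0x207
Byte[3]=8C: continuation. acc=(acc<<6)|0x0C=0x81CC
Completed: cp=U+81CC (starts at byte 1)
Byte[4]=DE: 2-byte lead, need 1 cont bytes. acc=0x1E
Byte[5]=A3: continuation. acc=(acc<<6)|0x23=0x7A3
Completed: cp=U+07A3 (starts at byte 4)
Byte[6]=EF: 3-byte lead, need 2 cont bytes. acc=0xF
Byte[7]=BE: continuation. acc=(acc<<6)|0x3E=0x3FE
Byte[8]=B7: continuation. acc=(acc<<6)|0x37=0xFFB7
Completed: cp=U+FFB7 (starts at byte 6)

Answer: 0 1 4 6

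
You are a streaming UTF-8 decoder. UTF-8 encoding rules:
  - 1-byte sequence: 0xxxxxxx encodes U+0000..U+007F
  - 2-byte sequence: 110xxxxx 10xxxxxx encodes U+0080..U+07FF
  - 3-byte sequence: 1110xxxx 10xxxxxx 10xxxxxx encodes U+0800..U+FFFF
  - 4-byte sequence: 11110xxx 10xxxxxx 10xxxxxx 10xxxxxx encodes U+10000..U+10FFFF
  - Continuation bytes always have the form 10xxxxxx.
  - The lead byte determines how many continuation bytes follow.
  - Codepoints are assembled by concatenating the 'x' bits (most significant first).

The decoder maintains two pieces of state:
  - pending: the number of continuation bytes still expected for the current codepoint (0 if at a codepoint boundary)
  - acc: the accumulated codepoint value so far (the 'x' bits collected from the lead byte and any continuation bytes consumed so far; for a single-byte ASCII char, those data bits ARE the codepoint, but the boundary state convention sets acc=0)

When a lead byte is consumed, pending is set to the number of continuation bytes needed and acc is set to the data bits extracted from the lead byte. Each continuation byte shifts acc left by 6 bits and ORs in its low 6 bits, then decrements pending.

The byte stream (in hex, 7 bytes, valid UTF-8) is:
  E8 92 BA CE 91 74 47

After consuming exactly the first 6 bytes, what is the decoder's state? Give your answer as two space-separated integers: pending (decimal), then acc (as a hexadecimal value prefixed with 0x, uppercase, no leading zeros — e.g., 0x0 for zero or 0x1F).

Answer: 0 0x0

Derivation:
Byte[0]=E8: 3-byte lead. pending=2, acc=0x8
Byte[1]=92: continuation. acc=(acc<<6)|0x12=0x212, pending=1
Byte[2]=BA: continuation. acc=(acc<<6)|0x3A=0x84BA, pending=0
Byte[3]=CE: 2-byte lead. pending=1, acc=0xE
Byte[4]=91: continuation. acc=(acc<<6)|0x11=0x391, pending=0
Byte[5]=74: 1-byte. pending=0, acc=0x0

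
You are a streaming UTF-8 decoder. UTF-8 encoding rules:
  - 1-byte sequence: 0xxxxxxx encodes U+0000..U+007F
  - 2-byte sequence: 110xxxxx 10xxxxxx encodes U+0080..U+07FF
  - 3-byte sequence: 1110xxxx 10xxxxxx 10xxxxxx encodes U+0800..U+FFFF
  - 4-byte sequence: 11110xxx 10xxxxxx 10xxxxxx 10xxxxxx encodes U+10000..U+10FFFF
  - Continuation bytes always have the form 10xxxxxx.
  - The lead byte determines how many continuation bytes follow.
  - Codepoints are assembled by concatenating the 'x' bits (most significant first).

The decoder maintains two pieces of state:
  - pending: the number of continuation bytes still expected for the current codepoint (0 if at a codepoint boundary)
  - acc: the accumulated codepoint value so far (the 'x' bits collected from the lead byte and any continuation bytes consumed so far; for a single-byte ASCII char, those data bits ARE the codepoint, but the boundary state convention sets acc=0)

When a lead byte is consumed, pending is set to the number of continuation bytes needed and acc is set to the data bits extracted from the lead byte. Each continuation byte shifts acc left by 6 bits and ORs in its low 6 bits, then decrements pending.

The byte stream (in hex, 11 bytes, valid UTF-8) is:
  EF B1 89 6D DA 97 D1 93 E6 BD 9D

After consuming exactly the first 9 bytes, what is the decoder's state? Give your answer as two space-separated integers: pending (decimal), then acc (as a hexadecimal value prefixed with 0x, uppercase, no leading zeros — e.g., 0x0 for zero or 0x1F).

Answer: 2 0x6

Derivation:
Byte[0]=EF: 3-byte lead. pending=2, acc=0xF
Byte[1]=B1: continuation. acc=(acc<<6)|0x31=0x3F1, pending=1
Byte[2]=89: continuation. acc=(acc<<6)|0x09=0xFC49, pending=0
Byte[3]=6D: 1-byte. pending=0, acc=0x0
Byte[4]=DA: 2-byte lead. pending=1, acc=0x1A
Byte[5]=97: continuation. acc=(acc<<6)|0x17=0x697, pending=0
Byte[6]=D1: 2-byte lead. pending=1, acc=0x11
Byte[7]=93: continuation. acc=(acc<<6)|0x13=0x453, pending=0
Byte[8]=E6: 3-byte lead. pending=2, acc=0x6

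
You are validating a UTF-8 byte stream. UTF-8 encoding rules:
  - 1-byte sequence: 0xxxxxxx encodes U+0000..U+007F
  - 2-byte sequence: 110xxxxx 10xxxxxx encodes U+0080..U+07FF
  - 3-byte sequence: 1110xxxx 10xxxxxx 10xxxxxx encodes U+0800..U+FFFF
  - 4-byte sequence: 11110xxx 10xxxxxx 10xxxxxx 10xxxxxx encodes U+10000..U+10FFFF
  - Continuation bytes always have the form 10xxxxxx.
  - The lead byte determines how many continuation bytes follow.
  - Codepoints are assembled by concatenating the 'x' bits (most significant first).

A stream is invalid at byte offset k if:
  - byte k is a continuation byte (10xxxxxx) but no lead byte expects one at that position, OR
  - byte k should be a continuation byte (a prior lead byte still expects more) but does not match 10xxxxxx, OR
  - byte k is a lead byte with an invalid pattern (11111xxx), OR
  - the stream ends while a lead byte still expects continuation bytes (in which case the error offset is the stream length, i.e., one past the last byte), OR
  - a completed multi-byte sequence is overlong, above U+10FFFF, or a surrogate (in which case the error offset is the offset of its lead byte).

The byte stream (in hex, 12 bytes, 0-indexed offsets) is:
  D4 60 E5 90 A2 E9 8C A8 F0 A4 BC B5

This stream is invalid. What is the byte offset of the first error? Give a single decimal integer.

Answer: 1

Derivation:
Byte[0]=D4: 2-byte lead, need 1 cont bytes. acc=0x14
Byte[1]=60: expected 10xxxxxx continuation. INVALID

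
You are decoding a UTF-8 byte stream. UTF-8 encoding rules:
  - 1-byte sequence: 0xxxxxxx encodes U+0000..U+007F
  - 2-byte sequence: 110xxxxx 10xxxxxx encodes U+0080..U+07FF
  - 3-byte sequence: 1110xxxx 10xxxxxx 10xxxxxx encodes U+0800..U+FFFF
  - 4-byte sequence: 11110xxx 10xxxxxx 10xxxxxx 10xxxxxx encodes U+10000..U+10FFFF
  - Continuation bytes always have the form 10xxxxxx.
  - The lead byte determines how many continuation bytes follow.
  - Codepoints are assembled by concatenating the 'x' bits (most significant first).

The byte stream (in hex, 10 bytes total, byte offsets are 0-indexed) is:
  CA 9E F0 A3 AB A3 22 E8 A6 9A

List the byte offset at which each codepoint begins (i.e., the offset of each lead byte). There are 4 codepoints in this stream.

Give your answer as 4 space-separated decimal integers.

Byte[0]=CA: 2-byte lead, need 1 cont bytes. acc=0xA
Byte[1]=9E: continuation. acc=(acc<<6)|0x1E=0x29E
Completed: cp=U+029E (starts at byte 0)
Byte[2]=F0: 4-byte lead, need 3 cont bytes. acc=0x0
Byte[3]=A3: continuation. acc=(acc<<6)|0x23=0x23
Byte[4]=AB: continuation. acc=(acc<<6)|0x2B=0x8EB
Byte[5]=A3: continuation. acc=(acc<<6)|0x23=0x23AE3
Completed: cp=U+23AE3 (starts at byte 2)
Byte[6]=22: 1-byte ASCII. cp=U+0022
Byte[7]=E8: 3-byte lead, need 2 cont bytes. acc=0x8
Byte[8]=A6: continuation. acc=(acc<<6)|0x26=0x226
Byte[9]=9A: continuation. acc=(acc<<6)|0x1A=0x899A
Completed: cp=U+899A (starts at byte 7)

Answer: 0 2 6 7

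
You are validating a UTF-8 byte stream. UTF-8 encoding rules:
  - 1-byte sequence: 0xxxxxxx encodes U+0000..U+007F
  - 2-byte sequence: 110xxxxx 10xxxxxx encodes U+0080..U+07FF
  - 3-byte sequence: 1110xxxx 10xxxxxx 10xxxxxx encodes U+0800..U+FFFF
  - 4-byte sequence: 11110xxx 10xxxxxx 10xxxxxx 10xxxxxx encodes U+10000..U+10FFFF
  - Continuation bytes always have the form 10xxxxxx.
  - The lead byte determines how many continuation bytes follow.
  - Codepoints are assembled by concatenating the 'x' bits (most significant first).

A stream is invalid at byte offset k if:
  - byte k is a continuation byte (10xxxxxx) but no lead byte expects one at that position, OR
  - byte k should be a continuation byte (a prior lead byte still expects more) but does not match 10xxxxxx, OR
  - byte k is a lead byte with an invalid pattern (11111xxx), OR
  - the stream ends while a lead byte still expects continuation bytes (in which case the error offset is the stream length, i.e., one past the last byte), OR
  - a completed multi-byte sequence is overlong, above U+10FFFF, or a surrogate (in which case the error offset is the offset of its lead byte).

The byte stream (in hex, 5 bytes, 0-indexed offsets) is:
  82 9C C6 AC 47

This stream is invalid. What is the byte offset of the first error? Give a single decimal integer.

Byte[0]=82: INVALID lead byte (not 0xxx/110x/1110/11110)

Answer: 0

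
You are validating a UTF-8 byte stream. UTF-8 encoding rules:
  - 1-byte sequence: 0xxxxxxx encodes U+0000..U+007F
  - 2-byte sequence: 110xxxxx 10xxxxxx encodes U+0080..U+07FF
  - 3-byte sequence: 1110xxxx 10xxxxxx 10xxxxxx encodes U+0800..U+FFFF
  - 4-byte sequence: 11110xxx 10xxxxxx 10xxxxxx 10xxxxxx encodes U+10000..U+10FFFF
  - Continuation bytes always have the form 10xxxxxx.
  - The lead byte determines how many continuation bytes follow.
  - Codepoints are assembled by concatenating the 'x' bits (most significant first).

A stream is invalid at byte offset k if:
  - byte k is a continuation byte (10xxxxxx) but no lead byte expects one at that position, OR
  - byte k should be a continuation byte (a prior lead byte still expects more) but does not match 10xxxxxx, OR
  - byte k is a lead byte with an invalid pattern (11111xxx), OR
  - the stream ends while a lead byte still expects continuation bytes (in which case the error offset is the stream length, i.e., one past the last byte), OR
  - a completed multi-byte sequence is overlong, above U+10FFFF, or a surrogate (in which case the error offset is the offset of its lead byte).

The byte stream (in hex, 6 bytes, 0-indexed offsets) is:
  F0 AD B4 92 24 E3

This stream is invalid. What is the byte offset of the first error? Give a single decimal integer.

Byte[0]=F0: 4-byte lead, need 3 cont bytes. acc=0x0
Byte[1]=AD: continuation. acc=(acc<<6)|0x2D=0x2D
Byte[2]=B4: continuation. acc=(acc<<6)|0x34=0xB74
Byte[3]=92: continuation. acc=(acc<<6)|0x12=0x2DD12
Completed: cp=U+2DD12 (starts at byte 0)
Byte[4]=24: 1-byte ASCII. cp=U+0024
Byte[5]=E3: 3-byte lead, need 2 cont bytes. acc=0x3
Byte[6]: stream ended, expected continuation. INVALID

Answer: 6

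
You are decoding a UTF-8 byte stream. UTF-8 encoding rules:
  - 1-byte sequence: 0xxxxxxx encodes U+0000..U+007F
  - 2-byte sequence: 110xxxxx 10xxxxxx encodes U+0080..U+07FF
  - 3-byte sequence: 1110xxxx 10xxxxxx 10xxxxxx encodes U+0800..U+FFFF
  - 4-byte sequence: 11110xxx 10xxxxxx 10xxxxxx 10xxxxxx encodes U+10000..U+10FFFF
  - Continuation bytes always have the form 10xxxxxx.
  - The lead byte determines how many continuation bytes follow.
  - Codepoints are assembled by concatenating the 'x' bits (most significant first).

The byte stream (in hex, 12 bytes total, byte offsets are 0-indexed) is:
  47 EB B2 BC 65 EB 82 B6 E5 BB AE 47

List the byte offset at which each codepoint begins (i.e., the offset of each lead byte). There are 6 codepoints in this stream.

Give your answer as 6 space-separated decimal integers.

Answer: 0 1 4 5 8 11

Derivation:
Byte[0]=47: 1-byte ASCII. cp=U+0047
Byte[1]=EB: 3-byte lead, need 2 cont bytes. acc=0xB
Byte[2]=B2: continuation. acc=(acc<<6)|0x32=0x2F2
Byte[3]=BC: continuation. acc=(acc<<6)|0x3C=0xBCBC
Completed: cp=U+BCBC (starts at byte 1)
Byte[4]=65: 1-byte ASCII. cp=U+0065
Byte[5]=EB: 3-byte lead, need 2 cont bytes. acc=0xB
Byte[6]=82: continuation. acc=(acc<<6)|0x02=0x2C2
Byte[7]=B6: continuation. acc=(acc<<6)|0x36=0xB0B6
Completed: cp=U+B0B6 (starts at byte 5)
Byte[8]=E5: 3-byte lead, need 2 cont bytes. acc=0x5
Byte[9]=BB: continuation. acc=(acc<<6)|0x3B=0x17B
Byte[10]=AE: continuation. acc=(acc<<6)|0x2E=0x5EEE
Completed: cp=U+5EEE (starts at byte 8)
Byte[11]=47: 1-byte ASCII. cp=U+0047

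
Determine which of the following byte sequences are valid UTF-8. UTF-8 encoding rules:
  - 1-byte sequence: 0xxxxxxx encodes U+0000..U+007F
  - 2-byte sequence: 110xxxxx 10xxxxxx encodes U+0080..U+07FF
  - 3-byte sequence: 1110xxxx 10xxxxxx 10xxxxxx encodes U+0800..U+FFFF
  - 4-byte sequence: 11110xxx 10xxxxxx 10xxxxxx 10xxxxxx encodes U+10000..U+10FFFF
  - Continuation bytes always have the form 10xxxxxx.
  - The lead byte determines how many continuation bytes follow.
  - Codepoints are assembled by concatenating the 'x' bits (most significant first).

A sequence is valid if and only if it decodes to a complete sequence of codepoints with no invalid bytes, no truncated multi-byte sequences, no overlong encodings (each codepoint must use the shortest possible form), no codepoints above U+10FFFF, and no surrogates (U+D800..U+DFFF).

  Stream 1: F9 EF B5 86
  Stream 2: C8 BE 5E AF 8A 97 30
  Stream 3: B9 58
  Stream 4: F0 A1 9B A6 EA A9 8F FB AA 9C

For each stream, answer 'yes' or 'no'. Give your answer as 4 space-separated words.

Answer: no no no no

Derivation:
Stream 1: error at byte offset 0. INVALID
Stream 2: error at byte offset 3. INVALID
Stream 3: error at byte offset 0. INVALID
Stream 4: error at byte offset 7. INVALID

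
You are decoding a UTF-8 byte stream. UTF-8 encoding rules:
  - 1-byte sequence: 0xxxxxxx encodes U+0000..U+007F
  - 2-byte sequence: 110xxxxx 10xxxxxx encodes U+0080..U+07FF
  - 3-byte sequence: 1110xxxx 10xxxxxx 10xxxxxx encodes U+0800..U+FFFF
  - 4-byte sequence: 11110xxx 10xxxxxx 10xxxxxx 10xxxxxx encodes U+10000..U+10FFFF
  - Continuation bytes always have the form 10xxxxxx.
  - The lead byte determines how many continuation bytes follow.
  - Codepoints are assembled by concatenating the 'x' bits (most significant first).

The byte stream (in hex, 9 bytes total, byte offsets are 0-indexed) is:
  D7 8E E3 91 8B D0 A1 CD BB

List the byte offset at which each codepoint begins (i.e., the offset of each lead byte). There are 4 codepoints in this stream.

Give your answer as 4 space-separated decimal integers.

Byte[0]=D7: 2-byte lead, need 1 cont bytes. acc=0x17
Byte[1]=8E: continuation. acc=(acc<<6)|0x0E=0x5CE
Completed: cp=U+05CE (starts at byte 0)
Byte[2]=E3: 3-byte lead, need 2 cont bytes. acc=0x3
Byte[3]=91: continuation. acc=(acc<<6)|0x11=0xD1
Byte[4]=8B: continuation. acc=(acc<<6)|0x0B=0x344B
Completed: cp=U+344B (starts at byte 2)
Byte[5]=D0: 2-byte lead, need 1 cont bytes. acc=0x10
Byte[6]=A1: continuation. acc=(acc<<6)|0x21=0x421
Completed: cp=U+0421 (starts at byte 5)
Byte[7]=CD: 2-byte lead, need 1 cont bytes. acc=0xD
Byte[8]=BB: continuation. acc=(acc<<6)|0x3B=0x37B
Completed: cp=U+037B (starts at byte 7)

Answer: 0 2 5 7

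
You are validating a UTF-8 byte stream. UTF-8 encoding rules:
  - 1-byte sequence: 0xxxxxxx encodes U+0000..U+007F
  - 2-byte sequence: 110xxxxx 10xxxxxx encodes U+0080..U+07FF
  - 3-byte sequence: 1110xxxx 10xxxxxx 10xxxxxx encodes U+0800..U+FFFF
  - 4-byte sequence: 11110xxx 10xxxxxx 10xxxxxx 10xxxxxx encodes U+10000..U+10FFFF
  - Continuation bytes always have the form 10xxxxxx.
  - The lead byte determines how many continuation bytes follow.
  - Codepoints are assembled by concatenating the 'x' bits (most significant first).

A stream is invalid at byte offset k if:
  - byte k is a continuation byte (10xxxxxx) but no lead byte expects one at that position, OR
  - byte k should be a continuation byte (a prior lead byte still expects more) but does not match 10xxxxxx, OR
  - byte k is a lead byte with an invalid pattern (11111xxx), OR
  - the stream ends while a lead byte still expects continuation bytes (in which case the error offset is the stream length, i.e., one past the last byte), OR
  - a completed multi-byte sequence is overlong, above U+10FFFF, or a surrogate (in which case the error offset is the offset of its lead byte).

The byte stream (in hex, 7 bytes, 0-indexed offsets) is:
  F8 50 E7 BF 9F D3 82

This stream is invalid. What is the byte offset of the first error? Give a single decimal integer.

Answer: 0

Derivation:
Byte[0]=F8: INVALID lead byte (not 0xxx/110x/1110/11110)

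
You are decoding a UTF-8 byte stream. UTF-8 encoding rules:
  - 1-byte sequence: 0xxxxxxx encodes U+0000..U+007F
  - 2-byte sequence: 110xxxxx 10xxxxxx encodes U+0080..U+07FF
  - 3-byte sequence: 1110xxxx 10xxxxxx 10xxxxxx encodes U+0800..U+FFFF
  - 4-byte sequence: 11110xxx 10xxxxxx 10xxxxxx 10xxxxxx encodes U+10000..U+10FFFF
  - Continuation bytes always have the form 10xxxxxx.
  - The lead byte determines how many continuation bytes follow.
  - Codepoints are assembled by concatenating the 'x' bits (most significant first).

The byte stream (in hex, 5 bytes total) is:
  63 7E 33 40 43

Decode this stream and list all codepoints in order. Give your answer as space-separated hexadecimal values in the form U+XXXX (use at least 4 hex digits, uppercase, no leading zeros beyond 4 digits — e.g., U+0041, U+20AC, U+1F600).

Answer: U+0063 U+007E U+0033 U+0040 U+0043

Derivation:
Byte[0]=63: 1-byte ASCII. cp=U+0063
Byte[1]=7E: 1-byte ASCII. cp=U+007E
Byte[2]=33: 1-byte ASCII. cp=U+0033
Byte[3]=40: 1-byte ASCII. cp=U+0040
Byte[4]=43: 1-byte ASCII. cp=U+0043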